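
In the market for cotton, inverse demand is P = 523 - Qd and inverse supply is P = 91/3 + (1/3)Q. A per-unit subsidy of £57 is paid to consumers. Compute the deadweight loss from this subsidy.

Pre-subsidy: 523 - Q = 91/3 + (1/3)Q gives Q* = 369.5 and P* = 153.5.
With the rebate, buyers effectively pay Pb = Ps − 57, where Ps is the price sellers receive.
On the curves, Pb = 523 - Q and Ps = 91/3 + (1/3)Q; the wedge Ps − Pb = 57 gives 91/3 + (1/3)Q − (523 - Q) = 57, so Q' = 412.25.
Then Pb = 523 − 1·412.25 = 110.75 and Ps = 91/3 + (1/3)·412.25 = 167.75.
The subsidy expands output by 412.25 − 369.5 = 42.75 past the efficient level; on those units the gap between marginal cost and willingness to pay runs from 0 up to 57.
DWL = ½ × 57 × 42.75 = 1218.375.

Deadweight loss = £1218.375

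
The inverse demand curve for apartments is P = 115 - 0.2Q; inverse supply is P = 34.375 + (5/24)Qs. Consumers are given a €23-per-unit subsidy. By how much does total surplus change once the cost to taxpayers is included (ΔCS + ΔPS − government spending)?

Pre-subsidy: 115 - 0.2Q = 34.375 + (5/24)Q gives Q* = 9675/49 and P* = 3700/49.
With the rebate, buyers effectively pay Pb = Ps − 23, where Ps is the price sellers receive.
On the curves, Pb = 115 - 0.2Q and Ps = 34.375 + (5/24)Q; the wedge Ps − Pb = 23 gives 34.375 + (5/24)Q − (115 - 0.2Q) = 23, so Q' = 12435/49.
Then Pb = 115 − 0.2·(12435/49) = 3148/49 and Ps = 34.375 + (5/24)·(12435/49) = 4275/49.
ΔCS = ½(9675/49 + 12435/49)(3700/49 − 3148/49) = 6102360/2401; ΔPS = ½(9675/49 + 12435/49)(4275/49 − 3700/49) = 6356625/2401.
Government spending = 23 × 12435/49 = 286005/49.
Net change = 6102360/2401 + 6356625/2401 − 286005/49 = -31740/49. The loss equals the DWL triangle ½·23·2760/49.

Net change in total surplus = -31740/49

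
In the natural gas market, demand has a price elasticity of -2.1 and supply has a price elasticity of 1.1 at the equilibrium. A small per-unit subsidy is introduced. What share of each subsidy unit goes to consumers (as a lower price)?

Consumer share = 0.34375

For a small subsidy around the equilibrium, the benefit split depends on the relative slopes, which at a point are proportional to the elasticities.
Buyer share = εs/(εs + |εd|) = 1.1/(1.1 + 2.1) = 0.34375; seller share = |εd|/(εs + |εd|) = 0.65625.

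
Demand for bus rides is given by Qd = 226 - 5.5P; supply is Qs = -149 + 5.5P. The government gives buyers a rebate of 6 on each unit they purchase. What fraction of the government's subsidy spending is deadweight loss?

DWL / government spending = 0.15

Pre-subsidy: 226 - 5.5P = -149 + 5.5P gives P* = 375/11, Q* = 38.5.
With the rebate, buyers effectively pay Pb = Ps − 6, where Ps is the price sellers receive.
Demand in terms of Ps becomes Qd = 226 − 5.5(Ps − 6) = 259 - 5.5Ps. Setting this equal to supply: 259 - 5.5Ps = -149 + 5.5Ps, so Ps = 408/11.
Buyers pay Pb = 408/11 − 6 = 342/11; Q' = -149 + 5.5·(408/11) = 55.
ΔCS = ½(38.5 + 55)(375/11 − 342/11) = 140.25; ΔPS = ½(38.5 + 55)(408/11 − 375/11) = 140.25.
Government spending = 6 × 55 = 330.
DWL = ½ × 6 × (55 − 38.5) = 49.5; fraction = 49.5 / 330 = 0.15.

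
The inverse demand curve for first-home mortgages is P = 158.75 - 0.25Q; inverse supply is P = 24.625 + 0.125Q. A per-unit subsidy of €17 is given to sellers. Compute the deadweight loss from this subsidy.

Pre-subsidy: 158.75 - 0.25Q = 24.625 + 0.125Q gives Q* = 1073/3 and P* = 208/3.
With the subsidy, sellers receive Ps = Pb + 17 for each unit, where Pb is the price buyers pay.
On the curves, Pb = 158.75 - 0.25Q and Ps = 24.625 + 0.125Q; the wedge Ps − Pb = 17 gives 24.625 + 0.125Q − (158.75 - 0.25Q) = 17, so Q' = 403.
Then Pb = 158.75 − 0.25·403 = 58 and Ps = 24.625 + 0.125·403 = 75.
The subsidy expands output by 403 − 1073/3 = 136/3 past the efficient level; on those units the gap between marginal cost and willingness to pay runs from 0 up to 17.
DWL = ½ × 17 × 136/3 = 1156/3.

Deadweight loss = 1156/3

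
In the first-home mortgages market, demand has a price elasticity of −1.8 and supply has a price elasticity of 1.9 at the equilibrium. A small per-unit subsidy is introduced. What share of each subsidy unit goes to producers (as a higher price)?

For a small subsidy around the equilibrium, the benefit split depends on the relative slopes, which at a point are proportional to the elasticities.
Buyer share = εs/(εs + |εd|) = 1.9/(1.9 + 1.8) = 19/37; seller share = |εd|/(εs + |εd|) = 18/37.
So producers capture 18/37 of the subsidy.

Producer share = 18/37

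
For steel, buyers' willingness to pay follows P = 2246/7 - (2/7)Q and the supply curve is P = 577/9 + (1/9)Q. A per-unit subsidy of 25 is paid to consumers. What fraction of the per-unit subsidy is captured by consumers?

Consumer share = 0.72

Pre-subsidy: 2246/7 - (2/7)Q = 577/9 + (1/9)Q gives Q* = 647 and P* = 136.
With the rebate, buyers effectively pay Pb = Ps − 25, where Ps is the price sellers receive.
On the curves, Pb = 2246/7 - (2/7)Q and Ps = 577/9 + (1/9)Q; the wedge Ps − Pb = 25 gives 577/9 + (1/9)Q − (2246/7 - (2/7)Q) = 25, so Q' = 710.
Then Pb = 2246/7 − (2/7)·710 = 118 and Ps = 577/9 + (1/9)·710 = 143.
Buyers' price falls by P* − Pb = 136 − 118 = 18; sellers' price rises by Ps − P* = 143 − 136 = 7.
So consumers capture 18/25 = 0.72 of each unit of subsidy.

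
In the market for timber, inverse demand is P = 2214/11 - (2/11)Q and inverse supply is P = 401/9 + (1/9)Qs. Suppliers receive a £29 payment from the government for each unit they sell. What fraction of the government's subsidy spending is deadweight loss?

Pre-subsidy: 2214/11 - (2/11)Q = 401/9 + (1/9)Q gives Q* = 535 and P* = 104.
With the subsidy, sellers receive Ps = Pb + 29 for each unit, where Pb is the price buyers pay.
On the curves, Pb = 2214/11 - (2/11)Q and Ps = 401/9 + (1/9)Q; the wedge Ps − Pb = 29 gives 401/9 + (1/9)Q − (2214/11 - (2/11)Q) = 29, so Q' = 634.
Then Pb = 2214/11 − (2/11)·634 = 86 and Ps = 401/9 + (1/9)·634 = 115.
ΔCS = ½(535 + 634)(104 − 86) = 10521; ΔPS = ½(535 + 634)(115 − 104) = 6429.5.
Government spending = 29 × 634 = 18386.
DWL = ½ × 29 × (634 − 535) = 1435.5; fraction = 1435.5 / 18386 = 99/1268.

DWL / government spending = 99/1268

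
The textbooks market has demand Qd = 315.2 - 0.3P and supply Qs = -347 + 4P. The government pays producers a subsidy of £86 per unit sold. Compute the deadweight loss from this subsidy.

Pre-subsidy: 315.2 - 0.3P = -347 + 4P gives P* = 154, Q* = 269.
With the subsidy, sellers receive Ps = Pb + 86 for each unit, where Pb is the price buyers pay.
Supply in terms of Pb becomes Qs = -347 + 4(Pb + 86) = -3 + 4Pb. Setting this equal to demand: 315.2 - 0.3Pb = -3 + 4Pb, so Pb = 74.
Sellers receive Ps = 74 + 86 = 160; Q' = 315.2 − 0.3·74 = 293.
The subsidy expands output by 293 − 269 = 24 past the efficient level; on those units the gap between marginal cost and willingness to pay runs from 0 up to 86.
DWL = ½ × 86 × 24 = 1032.

Deadweight loss = £1032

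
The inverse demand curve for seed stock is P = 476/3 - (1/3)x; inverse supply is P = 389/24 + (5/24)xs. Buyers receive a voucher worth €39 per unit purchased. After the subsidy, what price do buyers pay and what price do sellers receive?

Pre-subsidy: 476/3 - (1/3)x = 389/24 + (5/24)x gives x* = 263 and P* = 71.
With the rebate, buyers effectively pay Pb = Ps − 39, where Ps is the price sellers receive.
On the curves, Pb = 476/3 - (1/3)x and Ps = 389/24 + (5/24)x; the wedge Ps − Pb = 39 gives 389/24 + (5/24)x − (476/3 - (1/3)x) = 39, so x' = 335.
Then Pb = 476/3 − (1/3)·335 = 47 and Ps = 389/24 + (5/24)·335 = 86.

Buyers pay €47; sellers receive €86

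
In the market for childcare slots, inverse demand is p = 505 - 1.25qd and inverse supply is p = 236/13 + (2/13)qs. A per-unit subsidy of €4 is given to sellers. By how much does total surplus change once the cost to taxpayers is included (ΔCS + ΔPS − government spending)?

Net change in total surplus = -416/73

Pre-subsidy: 505 - 1.25q = 236/13 + (2/13)q gives q* = 25316/73 and p* = 5220/73.
With the subsidy, sellers receive ps = pb + 4 for each unit, where pb is the price buyers pay.
On the curves, pb = 505 - 1.25q and ps = 236/13 + (2/13)q; the wedge ps − pb = 4 gives 236/13 + (2/13)q − (505 - 1.25q) = 4, so q' = 25524/73.
Then pb = 505 − 1.25·(25524/73) = 4960/73 and ps = 236/13 + (2/13)·(25524/73) = 5252/73.
ΔCS = ½(25316/73 + 25524/73)(5220/73 − 4960/73) = 6609200/5329; ΔPS = ½(25316/73 + 25524/73)(5252/73 − 5220/73) = 813440/5329.
Government spending = 4 × 25524/73 = 102096/73.
Net change = 6609200/5329 + 813440/5329 − 102096/73 = -416/73. The loss equals the DWL triangle ½·4·208/73.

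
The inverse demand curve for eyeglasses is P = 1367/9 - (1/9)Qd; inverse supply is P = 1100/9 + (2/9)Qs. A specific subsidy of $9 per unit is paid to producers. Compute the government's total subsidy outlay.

Government cost = $1044

Pre-subsidy: 1367/9 - (1/9)Q = 1100/9 + (2/9)Q gives Q* = 89 and P* = 142.
With the subsidy, sellers receive Ps = Pb + 9 for each unit, where Pb is the price buyers pay.
On the curves, Pb = 1367/9 - (1/9)Q and Ps = 1100/9 + (2/9)Q; the wedge Ps − Pb = 9 gives 1100/9 + (2/9)Q − (1367/9 - (1/9)Q) = 9, so Q' = 116.
Then Pb = 1367/9 − (1/9)·116 = 139 and Ps = 1100/9 + (2/9)·116 = 148.
Government outlay = subsidy × quantity = 9 × 116 = 1044.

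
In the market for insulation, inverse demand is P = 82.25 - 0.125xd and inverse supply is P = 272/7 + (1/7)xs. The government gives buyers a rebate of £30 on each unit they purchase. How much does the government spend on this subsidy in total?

Government cost = £8220

Pre-subsidy: 82.25 - 0.125x = 272/7 + (1/7)x gives x* = 162 and P* = 62.
With the rebate, buyers effectively pay Pb = Ps − 30, where Ps is the price sellers receive.
On the curves, Pb = 82.25 - 0.125x and Ps = 272/7 + (1/7)x; the wedge Ps − Pb = 30 gives 272/7 + (1/7)x − (82.25 - 0.125x) = 30, so x' = 274.
Then Pb = 82.25 − 0.125·274 = 48 and Ps = 272/7 + (1/7)·274 = 78.
Government outlay = subsidy × quantity = 30 × 274 = 8220.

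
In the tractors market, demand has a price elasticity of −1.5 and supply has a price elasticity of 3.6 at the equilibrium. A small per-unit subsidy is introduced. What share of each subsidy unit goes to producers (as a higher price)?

For a small subsidy around the equilibrium, the benefit split depends on the relative slopes, which at a point are proportional to the elasticities.
Buyer share = εs/(εs + |εd|) = 3.6/(3.6 + 1.5) = 12/17; seller share = |εd|/(εs + |εd|) = 5/17.
So producers capture 5/17 of the subsidy.

Producer share = 5/17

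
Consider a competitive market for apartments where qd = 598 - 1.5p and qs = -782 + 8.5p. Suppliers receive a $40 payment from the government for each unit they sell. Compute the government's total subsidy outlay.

Pre-subsidy: 598 - 1.5p = -782 + 8.5p gives p* = 138, q* = 391.
With the subsidy, sellers receive ps = pb + 40 for each unit, where pb is the price buyers pay.
Supply in terms of pb becomes qs = -782 + 8.5(pb + 40) = -442 + 8.5pb. Setting this equal to demand: 598 - 1.5pb = -442 + 8.5pb, so pb = 104.
Sellers receive ps = 104 + 40 = 144; q' = 598 − 1.5·104 = 442.
Government outlay = subsidy × quantity = 40 × 442 = 17680.

Government cost = $17680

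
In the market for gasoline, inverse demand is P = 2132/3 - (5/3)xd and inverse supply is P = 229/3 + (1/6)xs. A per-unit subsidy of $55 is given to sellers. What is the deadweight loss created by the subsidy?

Deadweight loss = $825

Pre-subsidy: 2132/3 - (5/3)x = 229/3 + (1/6)x gives x* = 346 and P* = 134.
With the subsidy, sellers receive Ps = Pb + 55 for each unit, where Pb is the price buyers pay.
On the curves, Pb = 2132/3 - (5/3)x and Ps = 229/3 + (1/6)x; the wedge Ps − Pb = 55 gives 229/3 + (1/6)x − (2132/3 - (5/3)x) = 55, so x' = 376.
Then Pb = 2132/3 − (5/3)·376 = 84 and Ps = 229/3 + (1/6)·376 = 139.
The subsidy expands output by 376 − 346 = 30 past the efficient level; on those units the gap between marginal cost and willingness to pay runs from 0 up to 55.
DWL = ½ × 55 × 30 = 825.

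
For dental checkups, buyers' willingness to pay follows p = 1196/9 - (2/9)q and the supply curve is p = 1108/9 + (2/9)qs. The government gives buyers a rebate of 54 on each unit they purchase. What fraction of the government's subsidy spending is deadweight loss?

Pre-subsidy: 1196/9 - (2/9)q = 1108/9 + (2/9)q gives q* = 22 and p* = 128.
With the rebate, buyers effectively pay pb = ps − 54, where ps is the price sellers receive.
On the curves, pb = 1196/9 - (2/9)q and ps = 1108/9 + (2/9)q; the wedge ps − pb = 54 gives 1108/9 + (2/9)q − (1196/9 - (2/9)q) = 54, so q' = 143.5.
Then pb = 1196/9 − (2/9)·143.5 = 101 and ps = 1108/9 + (2/9)·143.5 = 155.
ΔCS = ½(22 + 143.5)(128 − 101) = 2234.25; ΔPS = ½(22 + 143.5)(155 − 128) = 2234.25.
Government spending = 54 × 143.5 = 7749.
DWL = ½ × 54 × (143.5 − 22) = 3280.5; fraction = 3280.5 / 7749 = 243/574.

DWL / government spending = 243/574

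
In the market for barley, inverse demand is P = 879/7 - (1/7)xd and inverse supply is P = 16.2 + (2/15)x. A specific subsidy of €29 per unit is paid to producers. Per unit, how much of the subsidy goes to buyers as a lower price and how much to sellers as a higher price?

Pre-subsidy: 879/7 - (1/7)x = 16.2 + (2/15)x gives x* = 396 and P* = 69.
With the subsidy, sellers receive Ps = Pb + 29 for each unit, where Pb is the price buyers pay.
On the curves, Pb = 879/7 - (1/7)x and Ps = 16.2 + (2/15)x; the wedge Ps − Pb = 29 gives 16.2 + (2/15)x − (879/7 - (1/7)x) = 29, so x' = 501.
Then Pb = 879/7 − (1/7)·501 = 54 and Ps = 16.2 + (2/15)·501 = 83.
Buyers' price falls by P* − Pb = 69 − 54 = 15; sellers' price rises by Ps − P* = 83 − 69 = 14.

Buyers gain €15 per unit; sellers gain €14 per unit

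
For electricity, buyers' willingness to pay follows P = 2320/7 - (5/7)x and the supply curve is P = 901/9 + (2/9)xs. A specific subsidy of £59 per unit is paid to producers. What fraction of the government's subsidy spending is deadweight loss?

Pre-subsidy: 2320/7 - (5/7)x = 901/9 + (2/9)x gives x* = 247 and P* = 155.
With the subsidy, sellers receive Ps = Pb + 59 for each unit, where Pb is the price buyers pay.
On the curves, Pb = 2320/7 - (5/7)x and Ps = 901/9 + (2/9)x; the wedge Ps − Pb = 59 gives 901/9 + (2/9)x − (2320/7 - (5/7)x) = 59, so x' = 310.
Then Pb = 2320/7 − (5/7)·310 = 110 and Ps = 901/9 + (2/9)·310 = 169.
ΔCS = ½(247 + 310)(155 − 110) = 12532.5; ΔPS = ½(247 + 310)(169 − 155) = 3899.
Government spending = 59 × 310 = 18290.
DWL = ½ × 59 × (310 − 247) = 1858.5; fraction = 1858.5 / 18290 = 63/620.

DWL / government spending = 63/620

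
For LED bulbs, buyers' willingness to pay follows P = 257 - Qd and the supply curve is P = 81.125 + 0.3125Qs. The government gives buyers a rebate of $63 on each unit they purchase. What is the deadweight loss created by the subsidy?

Pre-subsidy: 257 - Q = 81.125 + 0.3125Q gives Q* = 134 and P* = 123.
With the rebate, buyers effectively pay Pb = Ps − 63, where Ps is the price sellers receive.
On the curves, Pb = 257 - Q and Ps = 81.125 + 0.3125Q; the wedge Ps − Pb = 63 gives 81.125 + 0.3125Q − (257 - Q) = 63, so Q' = 182.
Then Pb = 257 − 1·182 = 75 and Ps = 81.125 + 0.3125·182 = 138.
The subsidy expands output by 182 − 134 = 48 past the efficient level; on those units the gap between marginal cost and willingness to pay runs from 0 up to 63.
DWL = ½ × 63 × 48 = 1512.

Deadweight loss = $1512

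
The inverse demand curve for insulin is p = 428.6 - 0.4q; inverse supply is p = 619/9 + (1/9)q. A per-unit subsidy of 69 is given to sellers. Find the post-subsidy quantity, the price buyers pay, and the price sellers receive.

Pre-subsidy: 428.6 - 0.4q = 619/9 + (1/9)q gives q* = 704 and p* = 147.
With the subsidy, sellers receive ps = pb + 69 for each unit, where pb is the price buyers pay.
On the curves, pb = 428.6 - 0.4q and ps = 619/9 + (1/9)q; the wedge ps − pb = 69 gives 619/9 + (1/9)q − (428.6 - 0.4q) = 69, so q' = 839.
Then pb = 428.6 − 0.4·839 = 93 and ps = 619/9 + (1/9)·839 = 162.

q' = 839; buyers pay 93; sellers receive 162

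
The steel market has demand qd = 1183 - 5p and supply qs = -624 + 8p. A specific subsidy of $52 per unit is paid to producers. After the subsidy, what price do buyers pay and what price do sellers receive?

Buyers pay $107; sellers receive $159

Pre-subsidy: 1183 - 5p = -624 + 8p gives p* = 139, q* = 488.
With the subsidy, sellers receive ps = pb + 52 for each unit, where pb is the price buyers pay.
Supply in terms of pb becomes qs = -624 + 8(pb + 52) = -208 + 8pb. Setting this equal to demand: 1183 - 5pb = -208 + 8pb, so pb = 107.
Sellers receive ps = 107 + 52 = 159; q' = 1183 − 5·107 = 648.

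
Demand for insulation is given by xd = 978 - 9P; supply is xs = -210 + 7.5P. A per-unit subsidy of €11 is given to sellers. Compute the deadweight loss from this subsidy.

Pre-subsidy: 978 - 9P = -210 + 7.5P gives P* = 72, x* = 330.
With the subsidy, sellers receive Ps = Pb + 11 for each unit, where Pb is the price buyers pay.
Supply in terms of Pb becomes xs = -210 + 7.5(Pb + 11) = -127.5 + 7.5Pb. Setting this equal to demand: 978 - 9Pb = -127.5 + 7.5Pb, so Pb = 67.
Sellers receive Ps = 67 + 11 = 78; x' = 978 − 9·67 = 375.
The subsidy expands output by 375 − 330 = 45 past the efficient level; on those units the gap between marginal cost and willingness to pay runs from 0 up to 11.
DWL = ½ × 11 × 45 = 247.5.

Deadweight loss = €247.5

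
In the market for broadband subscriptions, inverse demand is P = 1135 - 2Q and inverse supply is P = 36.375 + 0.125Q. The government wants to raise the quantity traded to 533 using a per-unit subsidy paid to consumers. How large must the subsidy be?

Required subsidy s = 34 per unit

At Q = 533, from the demand curve buyers pay Pb = 1135 − 2·533 = 69; from the supply curve sellers need Ps = 36.375 + 0.125·533 = 103.
The subsidy must fill the gap: s = Ps − Pb = 103 − 69 = 34.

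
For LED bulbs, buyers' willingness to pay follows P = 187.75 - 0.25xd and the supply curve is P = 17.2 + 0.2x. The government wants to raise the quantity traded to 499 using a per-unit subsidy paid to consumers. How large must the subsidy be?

Required subsidy s = 54 per unit

At x = 499, from the demand curve buyers pay Pb = 187.75 − 0.25·499 = 63; from the supply curve sellers need Ps = 17.2 + 0.2·499 = 117.
The subsidy must fill the gap: s = Ps − Pb = 117 − 63 = 54.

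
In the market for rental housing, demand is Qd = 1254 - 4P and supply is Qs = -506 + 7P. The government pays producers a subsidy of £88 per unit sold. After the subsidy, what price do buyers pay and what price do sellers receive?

Buyers pay £104; sellers receive £192

Pre-subsidy: 1254 - 4P = -506 + 7P gives P* = 160, Q* = 614.
With the subsidy, sellers receive Ps = Pb + 88 for each unit, where Pb is the price buyers pay.
Supply in terms of Pb becomes Qs = -506 + 7(Pb + 88) = 110 + 7Pb. Setting this equal to demand: 1254 - 4Pb = 110 + 7Pb, so Pb = 104.
Sellers receive Ps = 104 + 88 = 192; Q' = 1254 − 4·104 = 838.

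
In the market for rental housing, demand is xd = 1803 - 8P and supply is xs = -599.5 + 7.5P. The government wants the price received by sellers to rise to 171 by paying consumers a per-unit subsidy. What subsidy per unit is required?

At a seller price of 171, quantity supplied is -599.5 + 7.5·171 = 683.
Buyers absorb 683 only when they pay Pb with 1803 − 8·Pb = 683, i.e. Pb = 140.
s = Ps − Pb = 171 − 140 = 31.

Required subsidy s = 31 per unit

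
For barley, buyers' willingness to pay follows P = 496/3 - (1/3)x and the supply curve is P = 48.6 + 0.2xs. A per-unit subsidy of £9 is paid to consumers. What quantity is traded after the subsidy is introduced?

x' = 235.75

Pre-subsidy: 496/3 - (1/3)x = 48.6 + 0.2x gives x* = 218.875 and P* = 92.375.
With the rebate, buyers effectively pay Pb = Ps − 9, where Ps is the price sellers receive.
On the curves, Pb = 496/3 - (1/3)x and Ps = 48.6 + 0.2x; the wedge Ps − Pb = 9 gives 48.6 + 0.2x − (496/3 - (1/3)x) = 9, so x' = 235.75.
Then Pb = 496/3 − (1/3)·235.75 = 86.75 and Ps = 48.6 + 0.2·235.75 = 95.75.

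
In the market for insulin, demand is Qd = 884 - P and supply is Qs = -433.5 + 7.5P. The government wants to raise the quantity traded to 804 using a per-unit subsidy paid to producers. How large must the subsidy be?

At Q = 804, invert demand for the buyer price: Pb = (884 − 804)/1 = 80; invert supply for the seller price: Ps = (804 − (-433.5))/7.5 = 165.
The subsidy must fill the gap: s = Ps − Pb = 165 − 80 = 85.

Required subsidy s = 85 per unit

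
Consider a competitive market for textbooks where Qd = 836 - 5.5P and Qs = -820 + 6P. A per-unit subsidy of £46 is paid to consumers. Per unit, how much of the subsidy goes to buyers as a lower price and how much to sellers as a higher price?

Buyers gain £24 per unit; sellers gain £22 per unit

Pre-subsidy: 836 - 5.5P = -820 + 6P gives P* = 144, Q* = 44.
With the rebate, buyers effectively pay Pb = Ps − 46, where Ps is the price sellers receive.
Demand in terms of Ps becomes Qd = 836 − 5.5(Ps − 46) = 1089 - 5.5Ps. Setting this equal to supply: 1089 - 5.5Ps = -820 + 6Ps, so Ps = 166.
Buyers pay Pb = 166 − 46 = 120; Q' = -820 + 6·166 = 176.
Buyers' price falls by P* − Pb = 144 − 120 = 24; sellers' price rises by Ps − P* = 166 − 144 = 22.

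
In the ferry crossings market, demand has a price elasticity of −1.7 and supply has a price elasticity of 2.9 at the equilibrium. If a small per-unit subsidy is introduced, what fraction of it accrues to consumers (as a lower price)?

For a small subsidy around the equilibrium, the benefit split depends on the relative slopes, which at a point are proportional to the elasticities.
Buyer share = εs/(εs + |εd|) = 2.9/(2.9 + 1.7) = 29/46; seller share = |εd|/(εs + |εd|) = 17/46.

Consumer share = 29/46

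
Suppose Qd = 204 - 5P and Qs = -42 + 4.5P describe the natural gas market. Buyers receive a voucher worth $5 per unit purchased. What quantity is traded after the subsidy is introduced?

Q' = 1641/19

Pre-subsidy: 204 - 5P = -42 + 4.5P gives P* = 492/19, Q* = 1416/19.
With the rebate, buyers effectively pay Pb = Ps − 5, where Ps is the price sellers receive.
Demand in terms of Ps becomes Qd = 204 − 5(Ps − 5) = 229 - 5Ps. Setting this equal to supply: 229 - 5Ps = -42 + 4.5Ps, so Ps = 542/19.
Buyers pay Pb = 542/19 − 5 = 447/19; Q' = -42 + 4.5·(542/19) = 1641/19.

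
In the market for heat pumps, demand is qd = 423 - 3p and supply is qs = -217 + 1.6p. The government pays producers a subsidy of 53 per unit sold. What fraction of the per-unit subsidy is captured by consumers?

Pre-subsidy: 423 - 3p = -217 + 1.6p gives p* = 3200/23, q* = 129/23.
With the subsidy, sellers receive ps = pb + 53 for each unit, where pb is the price buyers pay.
Supply in terms of pb becomes qs = -217 + 1.6(pb + 53) = -132.2 + 1.6pb. Setting this equal to demand: 423 - 3pb = -132.2 + 1.6pb, so pb = 2776/23.
Sellers receive ps = 2776/23 + 53 = 3995/23; q' = 423 − 3·(2776/23) = 1401/23.
Buyers' price falls by p* − pb = 3200/23 − 2776/23 = 424/23; sellers' price rises by ps − p* = 3995/23 − 3200/23 = 795/23.
So consumers capture (424/23)/53 = 8/23 of each unit of subsidy.

Consumer share = 8/23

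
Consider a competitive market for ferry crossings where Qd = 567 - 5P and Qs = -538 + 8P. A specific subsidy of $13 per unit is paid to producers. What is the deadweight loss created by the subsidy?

Deadweight loss = $260

Pre-subsidy: 567 - 5P = -538 + 8P gives P* = 85, Q* = 142.
With the subsidy, sellers receive Ps = Pb + 13 for each unit, where Pb is the price buyers pay.
Supply in terms of Pb becomes Qs = -538 + 8(Pb + 13) = -434 + 8Pb. Setting this equal to demand: 567 - 5Pb = -434 + 8Pb, so Pb = 77.
Sellers receive Ps = 77 + 13 = 90; Q' = 567 − 5·77 = 182.
The subsidy expands output by 182 − 142 = 40 past the efficient level; on those units the gap between marginal cost and willingness to pay runs from 0 up to 13.
DWL = ½ × 13 × 40 = 260.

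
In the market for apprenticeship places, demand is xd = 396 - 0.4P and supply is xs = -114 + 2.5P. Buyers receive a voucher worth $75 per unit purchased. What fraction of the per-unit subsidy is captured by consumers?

Pre-subsidy: 396 - 0.4P = -114 + 2.5P gives P* = 5100/29, x* = 9444/29.
With the rebate, buyers effectively pay Pb = Ps − 75, where Ps is the price sellers receive.
Demand in terms of Ps becomes xd = 396 − 0.4(Ps − 75) = 426 - 0.4Ps. Setting this equal to supply: 426 - 0.4Ps = -114 + 2.5Ps, so Ps = 5400/29.
Buyers pay Pb = 5400/29 − 75 = 3225/29; x' = -114 + 2.5·(5400/29) = 10194/29.
Buyers' price falls by P* − Pb = 5100/29 − 3225/29 = 1875/29; sellers' price rises by Ps − P* = 5400/29 − 5100/29 = 300/29.
So consumers capture (1875/29)/75 = 25/29 of each unit of subsidy.

Consumer share = 25/29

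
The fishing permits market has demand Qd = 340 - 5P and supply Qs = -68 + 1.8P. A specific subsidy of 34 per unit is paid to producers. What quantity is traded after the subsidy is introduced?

Pre-subsidy: 340 - 5P = -68 + 1.8P gives P* = 60, Q* = 40.
With the subsidy, sellers receive Ps = Pb + 34 for each unit, where Pb is the price buyers pay.
Supply in terms of Pb becomes Qs = -68 + 1.8(Pb + 34) = -6.8 + 1.8Pb. Setting this equal to demand: 340 - 5Pb = -6.8 + 1.8Pb, so Pb = 51.
Sellers receive Ps = 51 + 34 = 85; Q' = 340 − 5·51 = 85.

Q' = 85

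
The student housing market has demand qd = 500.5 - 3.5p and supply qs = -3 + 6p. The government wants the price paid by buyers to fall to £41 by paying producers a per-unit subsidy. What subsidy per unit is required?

At a buyer price of 41, quantity demanded is 500.5 − 3.5·41 = 357.
Sellers supply 357 only when they receive ps with -3 + 6·ps = 357, i.e. ps = 60.
s = ps − pb = 60 − 41 = 19.

Required subsidy s = £19 per unit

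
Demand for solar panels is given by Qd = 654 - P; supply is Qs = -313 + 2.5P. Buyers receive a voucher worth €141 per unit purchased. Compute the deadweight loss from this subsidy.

Pre-subsidy: 654 - P = -313 + 2.5P gives P* = 1934/7, Q* = 2644/7.
With the rebate, buyers effectively pay Pb = Ps − 141, where Ps is the price sellers receive.
Demand in terms of Ps becomes Qd = 654 − 1(Ps − 141) = 795 - Ps. Setting this equal to supply: 795 - Ps = -313 + 2.5Ps, so Ps = 2216/7.
Buyers pay Pb = 2216/7 − 141 = 1229/7; Q' = -313 + 2.5·(2216/7) = 3349/7.
The subsidy expands output by 3349/7 − 2644/7 = 705/7 past the efficient level; on those units the gap between marginal cost and willingness to pay runs from 0 up to 141.
DWL = ½ × 141 × 705/7 = 99405/14.

Deadweight loss = 99405/14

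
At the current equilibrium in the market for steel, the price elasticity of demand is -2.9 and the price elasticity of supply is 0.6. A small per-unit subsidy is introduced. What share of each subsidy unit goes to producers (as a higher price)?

Producer share = 29/35

For a small subsidy around the equilibrium, the benefit split depends on the relative slopes, which at a point are proportional to the elasticities.
Buyer share = εs/(εs + |εd|) = 0.6/(0.6 + 2.9) = 6/35; seller share = |εd|/(εs + |εd|) = 29/35.
So producers capture 29/35 of the subsidy.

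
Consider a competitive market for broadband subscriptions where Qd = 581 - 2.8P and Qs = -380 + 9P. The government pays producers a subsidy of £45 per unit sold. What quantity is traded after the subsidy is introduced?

Q' = 26495/59

Pre-subsidy: 581 - 2.8P = -380 + 9P gives P* = 4805/59, Q* = 20825/59.
With the subsidy, sellers receive Ps = Pb + 45 for each unit, where Pb is the price buyers pay.
Supply in terms of Pb becomes Qs = -380 + 9(Pb + 45) = 25 + 9Pb. Setting this equal to demand: 581 - 2.8Pb = 25 + 9Pb, so Pb = 2780/59.
Sellers receive Ps = 2780/59 + 45 = 5435/59; Q' = 581 − 2.8·(2780/59) = 26495/59.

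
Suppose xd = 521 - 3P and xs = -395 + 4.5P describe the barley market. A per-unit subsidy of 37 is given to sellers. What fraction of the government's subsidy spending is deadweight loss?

Pre-subsidy: 521 - 3P = -395 + 4.5P gives P* = 1832/15, x* = 154.6.
With the subsidy, sellers receive Ps = Pb + 37 for each unit, where Pb is the price buyers pay.
Supply in terms of Pb becomes xs = -395 + 4.5(Pb + 37) = -228.5 + 4.5Pb. Setting this equal to demand: 521 - 3Pb = -228.5 + 4.5Pb, so Pb = 1499/15.
Sellers receive Ps = 1499/15 + 37 = 2054/15; x' = 521 − 3·(1499/15) = 221.2.
ΔCS = ½(154.6 + 221.2)(1832/15 − 1499/15) = 4171.38; ΔPS = ½(154.6 + 221.2)(2054/15 − 1832/15) = 2780.92.
Government spending = 37 × 221.2 = 8184.4.
DWL = ½ × 37 × (221.2 − 154.6) = 1232.1; fraction = 1232.1 / 8184.4 = 333/2212.

DWL / government spending = 333/2212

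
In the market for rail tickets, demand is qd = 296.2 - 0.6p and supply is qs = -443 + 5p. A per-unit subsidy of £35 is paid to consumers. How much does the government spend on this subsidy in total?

Government cost = £8251.25

Pre-subsidy: 296.2 - 0.6p = -443 + 5p gives p* = 132, q* = 217.
With the rebate, buyers effectively pay pb = ps − 35, where ps is the price sellers receive.
Demand in terms of ps becomes qd = 296.2 − 0.6(ps − 35) = 317.2 - 0.6ps. Setting this equal to supply: 317.2 - 0.6ps = -443 + 5ps, so ps = 135.75.
Buyers pay pb = 135.75 − 35 = 100.75; q' = -443 + 5·135.75 = 235.75.
Government outlay = subsidy × quantity = 35 × 235.75 = 8251.25.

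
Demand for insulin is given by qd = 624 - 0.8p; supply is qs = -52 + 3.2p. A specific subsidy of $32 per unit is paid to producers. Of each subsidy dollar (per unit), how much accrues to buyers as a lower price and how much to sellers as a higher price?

Buyers gain $25.6 per unit; sellers gain $6.4 per unit

Pre-subsidy: 624 - 0.8p = -52 + 3.2p gives p* = 169, q* = 488.8.
With the subsidy, sellers receive ps = pb + 32 for each unit, where pb is the price buyers pay.
Supply in terms of pb becomes qs = -52 + 3.2(pb + 32) = 50.4 + 3.2pb. Setting this equal to demand: 624 - 0.8pb = 50.4 + 3.2pb, so pb = 143.4.
Sellers receive ps = 143.4 + 32 = 175.4; q' = 624 − 0.8·143.4 = 509.28.
Buyers' price falls by p* − pb = 169 − 143.4 = 25.6; sellers' price rises by ps − p* = 175.4 − 169 = 6.4.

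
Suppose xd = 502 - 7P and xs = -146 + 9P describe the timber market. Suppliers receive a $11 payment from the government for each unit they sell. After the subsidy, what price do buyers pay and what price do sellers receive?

Buyers pay $34.3125; sellers receive $45.3125

Pre-subsidy: 502 - 7P = -146 + 9P gives P* = 40.5, x* = 218.5.
With the subsidy, sellers receive Ps = Pb + 11 for each unit, where Pb is the price buyers pay.
Supply in terms of Pb becomes xs = -146 + 9(Pb + 11) = -47 + 9Pb. Setting this equal to demand: 502 - 7Pb = -47 + 9Pb, so Pb = 34.3125.
Sellers receive Ps = 34.3125 + 11 = 45.3125; x' = 502 − 7·34.3125 = 261.8125.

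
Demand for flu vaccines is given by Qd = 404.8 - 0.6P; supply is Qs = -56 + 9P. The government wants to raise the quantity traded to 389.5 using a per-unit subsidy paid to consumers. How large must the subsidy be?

At Q = 389.5, invert demand for the buyer price: Pb = (404.8 − 389.5)/0.6 = 25.5; invert supply for the seller price: Ps = (389.5 − (-56))/9 = 49.5.
The subsidy must fill the gap: s = Ps − Pb = 49.5 − 25.5 = 24.

Required subsidy s = 24 per unit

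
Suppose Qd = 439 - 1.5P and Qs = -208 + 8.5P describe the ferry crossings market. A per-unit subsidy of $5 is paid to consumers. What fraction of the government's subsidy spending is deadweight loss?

Pre-subsidy: 439 - 1.5P = -208 + 8.5P gives P* = 64.7, Q* = 341.95.
With the rebate, buyers effectively pay Pb = Ps − 5, where Ps is the price sellers receive.
Demand in terms of Ps becomes Qd = 439 − 1.5(Ps − 5) = 446.5 - 1.5Ps. Setting this equal to supply: 446.5 - 1.5Ps = -208 + 8.5Ps, so Ps = 65.45.
Buyers pay Pb = 65.45 − 5 = 60.45; Q' = -208 + 8.5·65.45 = 348.325.
ΔCS = ½(341.95 + 348.325)(64.7 − 60.45) = 1466.834375; ΔPS = ½(341.95 + 348.325)(65.45 − 64.7) = 258.853125.
Government spending = 5 × 348.325 = 1741.625.
DWL = ½ × 5 × (348.325 − 341.95) = 15.9375; fraction = 15.9375 / 1741.625 = 255/27866.

DWL / government spending = 255/27866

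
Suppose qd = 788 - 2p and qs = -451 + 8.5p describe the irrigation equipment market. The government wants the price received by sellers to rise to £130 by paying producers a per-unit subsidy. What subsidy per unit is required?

Required subsidy s = £63 per unit

At a seller price of 130, quantity supplied is -451 + 8.5·130 = 654.
Buyers absorb 654 only when they pay pb with 788 − 2·pb = 654, i.e. pb = 67.
s = ps − pb = 130 − 67 = 63.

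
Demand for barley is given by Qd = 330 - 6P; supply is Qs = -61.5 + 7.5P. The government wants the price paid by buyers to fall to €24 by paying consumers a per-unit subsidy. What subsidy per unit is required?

At a buyer price of 24, quantity demanded is 330 − 6·24 = 186.
Sellers supply 186 only when they receive Ps with -61.5 + 7.5·Ps = 186, i.e. Ps = 33.
s = Ps − Pb = 33 − 24 = 9.

Required subsidy s = €9 per unit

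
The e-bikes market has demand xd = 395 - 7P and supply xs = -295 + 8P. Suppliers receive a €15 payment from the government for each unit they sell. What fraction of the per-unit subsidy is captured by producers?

Producer share = 7/15

Pre-subsidy: 395 - 7P = -295 + 8P gives P* = 46, x* = 73.
With the subsidy, sellers receive Ps = Pb + 15 for each unit, where Pb is the price buyers pay.
Supply in terms of Pb becomes xs = -295 + 8(Pb + 15) = -175 + 8Pb. Setting this equal to demand: 395 - 7Pb = -175 + 8Pb, so Pb = 38.
Sellers receive Ps = 38 + 15 = 53; x' = 395 − 7·38 = 129.
Buyers' price falls by P* − Pb = 46 − 38 = 8; sellers' price rises by Ps − P* = 53 − 46 = 7.
So producers capture 7/15 = 7/15 of each unit of subsidy.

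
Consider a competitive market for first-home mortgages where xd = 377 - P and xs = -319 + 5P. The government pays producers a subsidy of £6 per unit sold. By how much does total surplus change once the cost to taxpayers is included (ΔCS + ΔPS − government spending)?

Net change in total surplus = -£15

Pre-subsidy: 377 - P = -319 + 5P gives P* = 116, x* = 261.
With the subsidy, sellers receive Ps = Pb + 6 for each unit, where Pb is the price buyers pay.
Supply in terms of Pb becomes xs = -319 + 5(Pb + 6) = -289 + 5Pb. Setting this equal to demand: 377 - Pb = -289 + 5Pb, so Pb = 111.
Sellers receive Ps = 111 + 6 = 117; x' = 377 − 1·111 = 266.
ΔCS = ½(261 + 266)(116 − 111) = 1317.5; ΔPS = ½(261 + 266)(117 − 116) = 263.5.
Government spending = 6 × 266 = 1596.
Net change = 1317.5 + 263.5 − 1596 = -15. The loss equals the DWL triangle ½·6·5.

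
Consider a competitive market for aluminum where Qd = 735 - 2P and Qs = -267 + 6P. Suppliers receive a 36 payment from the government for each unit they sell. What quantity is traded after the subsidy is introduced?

Pre-subsidy: 735 - 2P = -267 + 6P gives P* = 125.25, Q* = 484.5.
With the subsidy, sellers receive Ps = Pb + 36 for each unit, where Pb is the price buyers pay.
Supply in terms of Pb becomes Qs = -267 + 6(Pb + 36) = -51 + 6Pb. Setting this equal to demand: 735 - 2Pb = -51 + 6Pb, so Pb = 98.25.
Sellers receive Ps = 98.25 + 36 = 134.25; Q' = 735 − 2·98.25 = 538.5.

Q' = 538.5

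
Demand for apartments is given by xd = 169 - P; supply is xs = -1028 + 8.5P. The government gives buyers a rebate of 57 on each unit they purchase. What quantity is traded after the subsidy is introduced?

Pre-subsidy: 169 - P = -1028 + 8.5P gives P* = 126, x* = 43.
With the rebate, buyers effectively pay Pb = Ps − 57, where Ps is the price sellers receive.
Demand in terms of Ps becomes xd = 169 − 1(Ps − 57) = 226 - Ps. Setting this equal to supply: 226 - Ps = -1028 + 8.5Ps, so Ps = 132.
Buyers pay Pb = 132 − 57 = 75; x' = -1028 + 8.5·132 = 94.

x' = 94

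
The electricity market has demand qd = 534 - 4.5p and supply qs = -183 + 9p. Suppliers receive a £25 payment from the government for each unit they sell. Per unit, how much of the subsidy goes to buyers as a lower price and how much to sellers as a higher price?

Buyers gain 50/3 per unit; sellers gain 25/3 per unit

Pre-subsidy: 534 - 4.5p = -183 + 9p gives p* = 478/9, q* = 295.
With the subsidy, sellers receive ps = pb + 25 for each unit, where pb is the price buyers pay.
Supply in terms of pb becomes qs = -183 + 9(pb + 25) = 42 + 9pb. Setting this equal to demand: 534 - 4.5pb = 42 + 9pb, so pb = 328/9.
Sellers receive ps = 328/9 + 25 = 553/9; q' = 534 − 4.5·(328/9) = 370.
Buyers' price falls by p* − pb = 478/9 − 328/9 = 50/3; sellers' price rises by ps − p* = 553/9 − 478/9 = 25/3.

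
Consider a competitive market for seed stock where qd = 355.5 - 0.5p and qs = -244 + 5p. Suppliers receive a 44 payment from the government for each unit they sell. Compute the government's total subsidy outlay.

Government cost = 14124

Pre-subsidy: 355.5 - 0.5p = -244 + 5p gives p* = 109, q* = 301.
With the subsidy, sellers receive ps = pb + 44 for each unit, where pb is the price buyers pay.
Supply in terms of pb becomes qs = -244 + 5(pb + 44) = -24 + 5pb. Setting this equal to demand: 355.5 - 0.5pb = -24 + 5pb, so pb = 69.
Sellers receive ps = 69 + 44 = 113; q' = 355.5 − 0.5·69 = 321.
Government outlay = subsidy × quantity = 44 × 321 = 14124.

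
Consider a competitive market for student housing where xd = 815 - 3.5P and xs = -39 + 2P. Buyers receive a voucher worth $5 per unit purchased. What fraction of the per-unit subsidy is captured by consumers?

Pre-subsidy: 815 - 3.5P = -39 + 2P gives P* = 1708/11, x* = 2987/11.
With the rebate, buyers effectively pay Pb = Ps − 5, where Ps is the price sellers receive.
Demand in terms of Ps becomes xd = 815 − 3.5(Ps − 5) = 832.5 - 3.5Ps. Setting this equal to supply: 832.5 - 3.5Ps = -39 + 2Ps, so Ps = 1743/11.
Buyers pay Pb = 1743/11 − 5 = 1688/11; x' = -39 + 2·(1743/11) = 3057/11.
Buyers' price falls by P* − Pb = 1708/11 − 1688/11 = 20/11; sellers' price rises by Ps − P* = 1743/11 − 1708/11 = 35/11.
So consumers capture (20/11)/5 = 4/11 of each unit of subsidy.

Consumer share = 4/11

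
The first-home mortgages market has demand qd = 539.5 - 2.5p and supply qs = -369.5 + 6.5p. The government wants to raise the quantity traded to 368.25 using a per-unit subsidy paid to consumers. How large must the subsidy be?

At q = 368.25, invert demand for the buyer price: pb = (539.5 − 368.25)/2.5 = 68.5; invert supply for the seller price: ps = (368.25 − (-369.5))/6.5 = 113.5.
The subsidy must fill the gap: s = ps − pb = 113.5 − 68.5 = 45.

Required subsidy s = 45 per unit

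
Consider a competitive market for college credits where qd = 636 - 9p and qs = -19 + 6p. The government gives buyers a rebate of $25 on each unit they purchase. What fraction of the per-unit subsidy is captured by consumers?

Consumer share = 0.4

Pre-subsidy: 636 - 9p = -19 + 6p gives p* = 131/3, q* = 243.
With the rebate, buyers effectively pay pb = ps − 25, where ps is the price sellers receive.
Demand in terms of ps becomes qd = 636 − 9(ps − 25) = 861 - 9ps. Setting this equal to supply: 861 - 9ps = -19 + 6ps, so ps = 176/3.
Buyers pay pb = 176/3 − 25 = 101/3; q' = -19 + 6·(176/3) = 333.
Buyers' price falls by p* − pb = 131/3 − 101/3 = 10; sellers' price rises by ps − p* = 176/3 − 131/3 = 15.
So consumers capture 10/25 = 0.4 of each unit of subsidy.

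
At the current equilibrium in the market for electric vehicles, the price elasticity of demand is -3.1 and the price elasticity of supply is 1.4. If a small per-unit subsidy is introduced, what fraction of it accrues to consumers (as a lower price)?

For a small subsidy around the equilibrium, the benefit split depends on the relative slopes, which at a point are proportional to the elasticities.
Buyer share = εs/(εs + |εd|) = 1.4/(1.4 + 3.1) = 14/45; seller share = |εd|/(εs + |εd|) = 31/45.

Consumer share = 14/45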